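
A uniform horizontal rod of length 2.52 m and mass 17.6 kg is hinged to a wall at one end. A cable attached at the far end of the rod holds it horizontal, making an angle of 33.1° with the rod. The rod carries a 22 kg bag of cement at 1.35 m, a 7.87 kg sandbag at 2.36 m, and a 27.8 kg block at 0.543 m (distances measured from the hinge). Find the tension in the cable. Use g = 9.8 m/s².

Take moments about the hinge.
Beam weight: 17.6 × 9.8 = 172.5 N down at 1.26 m → arm 1.26 m, τ = 172.5 × 1.26 = 217.3 N·m clockwise.
Bag of cement: 22 × 9.8 = 215.6 N down at 1.35 m → arm 1.35 m, τ = 215.6 × 1.35 = 291.1 N·m clockwise.
Sandbag: 7.87 × 9.8 = 77.13 N down at 2.36 m → arm 2.36 m, τ = 77.13 × 2.36 = 182 N·m clockwise.
Block: 27.8 × 9.8 = 272.4 N down at 0.543 m → arm 0.543 m, τ = 272.4 × 0.543 = 147.9 N·m clockwise.
Total clockwise load moment = 838.3 N·m.
The cable tension T acts at 2.52 m; only its component perpendicular to the rod, T sinθ, produces torque. sin 33.1° = 0.5461.
For rotational equilibrium, T × 2.52 × 0.5461 = 838.3, so T = 838.3 / 1.376 = 609 N.

T ≈ 609 N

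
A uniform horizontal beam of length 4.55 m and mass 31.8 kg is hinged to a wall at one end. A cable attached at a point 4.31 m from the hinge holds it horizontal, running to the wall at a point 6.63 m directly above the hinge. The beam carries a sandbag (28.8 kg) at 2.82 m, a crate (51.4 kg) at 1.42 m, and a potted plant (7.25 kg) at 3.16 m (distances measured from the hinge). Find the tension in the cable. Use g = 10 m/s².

Take moments about the hinge.
Beam weight: 31.8 × 10 = 318 N down at 2.275 m → arm 2.275 m, τ = 318 × 2.275 = 723.4 N·m clockwise.
Sandbag: 28.8 × 10 = 288 N down at 2.82 m → arm 2.82 m, τ = 288 × 2.82 = 812.2 N·m clockwise.
Crate: 51.4 × 10 = 514 N down at 1.42 m → arm 1.42 m, τ = 514 × 1.42 = 729.9 N·m clockwise.
Potted plant: 7.25 × 10 = 72.5 N down at 3.16 m → arm 3.16 m, τ = 72.5 × 3.16 = 229.1 N·m clockwise.
Total clockwise load moment = 2495 N·m.
The cable tension T acts at 4.31 m; only its component perpendicular to the beam, T sinθ, produces torque. sinθ = h/√(h²+d²) = 6.63/√(6.63²+4.31²) = 0.8384.
For rotational equilibrium, T × 4.31 × 0.8384 = 2495, so T = 2495 / 3.614 = 690 N.

T ≈ 690 N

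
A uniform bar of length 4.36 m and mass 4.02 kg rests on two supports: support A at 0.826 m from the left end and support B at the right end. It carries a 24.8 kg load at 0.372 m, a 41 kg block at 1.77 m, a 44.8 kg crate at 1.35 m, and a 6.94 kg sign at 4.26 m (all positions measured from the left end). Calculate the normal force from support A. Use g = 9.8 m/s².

Choose support B as the axis so its reaction then has zero moment arm.
Beam weight: 4.02 × 9.8 = 39.4 N down at 2.18 m → arm 2.18 m, τ = 39.4 × 2.18 = 85.89 N·m counterclockwise.
Load: 24.8 × 9.8 = 243 N down at 0.372 m → arm 3.988 m, τ = 243 × 3.988 = 969.1 N·m counterclockwise.
Block: 41 × 9.8 = 401.8 N down at 1.77 m → arm 2.59 m, τ = 401.8 × 2.59 = 1041 N·m counterclockwise.
Crate: 44.8 × 9.8 = 439 N down at 1.35 m → arm 3.01 m, τ = 439 × 3.01 = 1321 N·m counterclockwise.
Sign: 6.94 × 9.8 = 68.01 N down at 4.26 m → arm 0.1 m, τ = 68.01 × 0.1 = 6.801 N·m counterclockwise.
Net load moment about support B = 3424 N·m counterclockwise.
Reaction R at support A is upward at 0.826 m, arm 3.534 m → moment R × 3.534 clockwise.
For rotational equilibrium, R × 3.534 = 3424, so R = 969 N.

R_A ≈ 969 N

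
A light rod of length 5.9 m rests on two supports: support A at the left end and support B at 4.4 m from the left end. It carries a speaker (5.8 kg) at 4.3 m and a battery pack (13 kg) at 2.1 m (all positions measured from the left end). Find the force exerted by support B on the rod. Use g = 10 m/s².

Choose support A as the axis so its reaction then has zero moment arm.
Speaker: 5.8 × 10 = 58 N down at 4.3 m → arm 4.3 m, τ = 58 × 4.3 = 249.4 N·m clockwise.
Battery pack: 13 × 10 = 130 N down at 2.1 m → arm 2.1 m, τ = 130 × 2.1 = 273 N·m clockwise.
Net load moment about support A = 522.4 N·m clockwise.
Reaction R at support B is upward at 4.4 m, arm 4.4 m → moment R × 4.4 counterclockwise.
For rotational equilibrium, R × 4.4 = 522.4, so R = 119 N.

R_B ≈ 119 N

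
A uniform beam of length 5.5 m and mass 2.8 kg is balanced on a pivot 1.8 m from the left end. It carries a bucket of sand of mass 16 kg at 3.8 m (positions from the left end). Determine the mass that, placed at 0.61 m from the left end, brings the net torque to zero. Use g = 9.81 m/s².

Taking torques about the pivot (at 1.8 m from the left end):
Beam weight: 2.8 × 9.81 = 27.47 N down at 2.75 m → arm 0.95 m, τ = 27.47 × 0.95 = 26.1 N·m clockwise.
Bucket of sand: 16 × 9.81 = 157 N down at 3.8 m → arm 2 m, τ = 157 × 2 = 314 N·m clockwise.
Net moment of known loads = 340.1 N·m clockwise.
An unknown mass m at 0.61 m has arm 1.19 m; its moment is m·g·1.19 counterclockwise.
Στ = 0 ⇒ m × 9.81 × 1.19 = 340.1 ⇒ m = 340.1 / (9.81 × 1.19) = 29.1 kg.

m ≈ 29.1 kg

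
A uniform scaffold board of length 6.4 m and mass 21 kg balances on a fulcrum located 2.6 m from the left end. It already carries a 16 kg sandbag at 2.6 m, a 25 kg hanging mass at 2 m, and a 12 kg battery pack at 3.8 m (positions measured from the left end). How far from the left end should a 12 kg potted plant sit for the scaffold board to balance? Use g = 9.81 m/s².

x ≈ 1.6 m from the left end

Choose the fulcrum (at 2.6 m from the left end) as the axis so the support reaction has zero arm there.
Beam weight: 21 × 9.81 = 206 N down at 3.2 m → arm 0.6 m, τ = 206 × 0.6 = 123.6 N·m clockwise.
Sandbag: acts at the fulcrum, moment arm 0 → no torque.
Hanging mass: 25 × 9.81 = 245.2 N down at 2 m → arm 0.6 m, τ = 245.2 × 0.6 = 147.1 N·m counterclockwise.
Battery pack: 12 × 9.81 = 117.7 N down at 3.8 m → arm 1.2 m, τ = 117.7 × 1.2 = 141.2 N·m clockwise.
Net moment of existing loads = 117.7 N·m clockwise.
The potted plant weighs 12 × 9.81 = 117.7 N and must supply an equal counterclockwise moment, so its lever arm about the fulcrum is 117.7 / 117.7 = 1 m.
That puts it at 2.6 − 1 = 1.6 m from the left end.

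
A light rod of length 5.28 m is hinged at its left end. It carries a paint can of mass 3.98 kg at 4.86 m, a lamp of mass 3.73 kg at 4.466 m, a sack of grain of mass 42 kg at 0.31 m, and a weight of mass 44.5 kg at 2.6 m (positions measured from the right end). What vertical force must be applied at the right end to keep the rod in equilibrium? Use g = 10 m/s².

Taking torques about the left end:
Paint can: 3.98 × 10 = 39.8 N down at 4.86 m → arm 0.42 m, τ = 39.8 × 0.42 = 16.72 N·m clockwise.
Lamp: 3.73 × 10 = 37.3 N down at 4.466 m → arm 0.814 m, τ = 37.3 × 0.814 = 30.36 N·m clockwise.
Sack of grain: 42 × 10 = 420 N down at 0.31 m → arm 4.97 m, τ = 420 × 4.97 = 2087 N·m clockwise.
Weight: 44.5 × 10 = 445 N down at 2.6 m → arm 2.68 m, τ = 445 × 2.68 = 1193 N·m clockwise.
Net moment of the loads = 3327 N·m clockwise.
The upward force F acts at the right end, arm 5.28 m, giving F × 5.28 counterclockwise.
Στ = 0 ⇒ F × 5.28 = 3327 ⇒ F = 3327 / 5.28 = 630 N.

F ≈ 630 N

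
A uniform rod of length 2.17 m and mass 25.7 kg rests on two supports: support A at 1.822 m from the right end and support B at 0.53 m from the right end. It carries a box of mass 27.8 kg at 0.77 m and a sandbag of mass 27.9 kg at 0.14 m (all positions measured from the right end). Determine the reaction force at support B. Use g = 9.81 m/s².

R_B ≈ 722 N

Sum moments about support A (its reaction then has zero moment arm).
Beam weight: 25.7 × 9.81 = 252.1 N down at 1.085 m → arm 0.737 m, τ = 252.1 × 0.737 = 185.8 N·m clockwise.
Box: 27.8 × 9.81 = 272.7 N down at 0.77 m → arm 1.052 m, τ = 272.7 × 1.052 = 286.9 N·m clockwise.
Sandbag: 27.9 × 9.81 = 273.7 N down at 0.14 m → arm 1.682 m, τ = 273.7 × 1.682 = 460.4 N·m clockwise.
Net load moment about support A = 933.1 N·m clockwise.
Reaction R at support B is upward at 0.53 m, arm 1.292 m → moment R × 1.292 counterclockwise.
Balancing moments: R × 1.292 = 933.1, giving R = 722 N.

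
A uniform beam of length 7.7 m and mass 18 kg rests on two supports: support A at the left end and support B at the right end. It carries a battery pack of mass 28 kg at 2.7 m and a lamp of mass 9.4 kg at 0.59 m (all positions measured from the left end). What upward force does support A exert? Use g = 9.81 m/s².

R_A ≈ 352 N

Take moments about support B.
Beam weight: 18 × 9.81 = 176.6 N down at 3.85 m → arm 3.85 m, τ = 176.6 × 3.85 = 679.9 N·m counterclockwise.
Battery pack: 28 × 9.81 = 274.7 N down at 2.7 m → arm 5 m, τ = 274.7 × 5 = 1374 N·m counterclockwise.
Lamp: 9.4 × 9.81 = 92.21 N down at 0.59 m → arm 7.11 m, τ = 92.21 × 7.11 = 655.6 N·m counterclockwise.
Net load moment about support B = 2710 N·m counterclockwise.
Reaction R at support A is upward at 0 m, arm 7.7 m → moment R × 7.7 clockwise.
Στ = 0 ⇒ R × 7.7 = 2710 ⇒ R = 352 N.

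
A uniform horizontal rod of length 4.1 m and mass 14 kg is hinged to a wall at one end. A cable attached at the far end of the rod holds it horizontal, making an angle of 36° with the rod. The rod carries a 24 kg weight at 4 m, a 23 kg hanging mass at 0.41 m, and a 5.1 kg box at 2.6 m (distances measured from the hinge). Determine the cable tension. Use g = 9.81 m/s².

T ≈ 600 N

About the hinge:
Beam weight: 14 × 9.81 = 137.3 N down at 2.05 m → arm 2.05 m, τ = 137.3 × 2.05 = 281.5 N·m clockwise.
Weight: 24 × 9.81 = 235.4 N down at 4 m → arm 4 m, τ = 235.4 × 4 = 941.6 N·m clockwise.
Hanging mass: 23 × 9.81 = 225.6 N down at 0.41 m → arm 0.41 m, τ = 225.6 × 0.41 = 92.5 N·m clockwise.
Box: 5.1 × 9.81 = 50.03 N down at 2.6 m → arm 2.6 m, τ = 50.03 × 2.6 = 130.1 N·m clockwise.
Total clockwise load moment = 1446 N·m.
The cable tension T acts at 4.1 m; only its component perpendicular to the rod, T sinθ, produces torque. sin 36° = 0.5878.
Balancing moments: T × 4.1 × 0.5878 = 1446, giving T = 1446 / 2.41 = 600 N.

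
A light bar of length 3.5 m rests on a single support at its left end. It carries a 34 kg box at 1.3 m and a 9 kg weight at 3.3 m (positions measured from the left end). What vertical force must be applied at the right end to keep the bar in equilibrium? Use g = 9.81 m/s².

F ≈ 207 N

Take moments about the left end.
Box: 34 × 9.81 = 333.5 N down at 1.3 m → arm 1.3 m, τ = 333.5 × 1.3 = 433.6 N·m clockwise.
Weight: 9 × 9.81 = 88.29 N down at 3.3 m → arm 3.3 m, τ = 88.29 × 3.3 = 291.4 N·m clockwise.
Net moment of the loads = 725 N·m clockwise.
The upward force F acts at the right end, arm 3.5 m, giving F × 3.5 counterclockwise.
Balancing moments: F × 3.5 = 725, giving F = 725 / 3.5 = 207 N.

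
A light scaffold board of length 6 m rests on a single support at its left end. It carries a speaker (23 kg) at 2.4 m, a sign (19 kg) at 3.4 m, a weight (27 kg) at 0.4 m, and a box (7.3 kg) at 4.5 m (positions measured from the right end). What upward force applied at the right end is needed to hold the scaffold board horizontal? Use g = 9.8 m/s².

F ≈ 481 N

Take moments about the left end.
Speaker: 23 × 9.8 = 225.4 N down at 2.4 m → arm 3.6 m, τ = 225.4 × 3.6 = 811.4 N·m clockwise.
Sign: 19 × 9.8 = 186.2 N down at 3.4 m → arm 2.6 m, τ = 186.2 × 2.6 = 484.1 N·m clockwise.
Weight: 27 × 9.8 = 264.6 N down at 0.4 m → arm 5.6 m, τ = 264.6 × 5.6 = 1482 N·m clockwise.
Box: 7.3 × 9.8 = 71.54 N down at 4.5 m → arm 1.5 m, τ = 71.54 × 1.5 = 107.3 N·m clockwise.
Net moment of the loads = 2885 N·m clockwise.
The upward force F acts at the right end, arm 6 m, giving F × 6 counterclockwise.
Setting net torque to zero: F × 6 = 2885 → F = 2885 / 6 = 481 N.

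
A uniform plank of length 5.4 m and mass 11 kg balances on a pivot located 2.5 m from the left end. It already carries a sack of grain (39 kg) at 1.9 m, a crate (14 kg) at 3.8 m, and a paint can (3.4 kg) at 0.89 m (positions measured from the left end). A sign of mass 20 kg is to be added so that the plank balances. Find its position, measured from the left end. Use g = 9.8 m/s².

x ≈ 2.92 m from the left end

Taking torques about the pivot (at 2.5 m from the left end):
Beam weight: 11 × 9.8 = 107.8 N down at 2.7 m → arm 0.2 m, τ = 107.8 × 0.2 = 21.56 N·m clockwise.
Sack of grain: 39 × 9.8 = 382.2 N down at 1.9 m → arm 0.6 m, τ = 382.2 × 0.6 = 229.3 N·m counterclockwise.
Crate: 14 × 9.8 = 137.2 N down at 3.8 m → arm 1.3 m, τ = 137.2 × 1.3 = 178.4 N·m clockwise.
Paint can: 3.4 × 9.8 = 33.32 N down at 0.89 m → arm 1.61 m, τ = 33.32 × 1.61 = 53.65 N·m counterclockwise.
Net moment of existing loads = 82.99 N·m counterclockwise.
The sign weighs 20 × 9.8 = 196 N and must supply an equal clockwise moment, so its lever arm about the pivot is 82.99 / 196 = 0.423 m.
That puts it at 2.5 + 0.423 = 2.92 m from the left end.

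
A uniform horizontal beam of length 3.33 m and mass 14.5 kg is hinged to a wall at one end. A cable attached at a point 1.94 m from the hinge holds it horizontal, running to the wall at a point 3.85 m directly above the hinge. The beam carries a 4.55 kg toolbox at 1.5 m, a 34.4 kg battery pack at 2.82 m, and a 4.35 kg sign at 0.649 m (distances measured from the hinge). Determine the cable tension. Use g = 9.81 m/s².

T ≈ 741 N

Taking torques about the hinge:
Beam weight: 14.5 × 9.81 = 142.2 N down at 1.665 m → arm 1.665 m, τ = 142.2 × 1.665 = 236.8 N·m clockwise.
Toolbox: 4.55 × 9.81 = 44.64 N down at 1.5 m → arm 1.5 m, τ = 44.64 × 1.5 = 66.96 N·m clockwise.
Battery pack: 34.4 × 9.81 = 337.5 N down at 2.82 m → arm 2.82 m, τ = 337.5 × 2.82 = 951.8 N·m clockwise.
Sign: 4.35 × 9.81 = 42.67 N down at 0.649 m → arm 0.649 m, τ = 42.67 × 0.649 = 27.69 N·m clockwise.
Total clockwise load moment = 1283 N·m.
The cable tension T acts at 1.94 m; only its component perpendicular to the beam, T sinθ, produces torque. sinθ = h/√(h²+d²) = 3.85/√(3.85²+1.94²) = 0.893.
Στ = 0 ⇒ T × 1.94 × 0.893 = 1283 ⇒ T = 1283 / 1.732 = 741 N.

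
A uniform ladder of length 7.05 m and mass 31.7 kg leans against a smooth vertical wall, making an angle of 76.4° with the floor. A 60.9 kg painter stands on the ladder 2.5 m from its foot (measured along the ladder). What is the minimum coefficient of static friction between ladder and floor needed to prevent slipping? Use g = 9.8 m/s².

Choose the foot of the ladder as the axis so the floor normal and friction both act there and drop out.
Ladder weight 31.7×9.8 = 310.7 N acts at 3.525 m along the ladder; its horizontal arm is 3.525·cos76.4° = 0.8289 m → τ = 257.5 N·m clockwise.
Painter: 60.9×9.8 = 596.8 N at 2.5 m → arm 0.5879 m → τ = 350.9 N·m clockwise.
Wall normal N acts horizontally at the top; its moment arm is the height L sinθ = 7.05·sin76.4° = 6.852 m, counterclockwise.
Στ = 0 ⇒ N × 6.852 = 608.4 ⇒ N = 88.79 N.
ΣFx = 0 ⇒ f = N_wall = 88.79 N. ΣFy = 0 ⇒ N_floor = 907.5 N.
μ_min = f / N_floor = 88.79 / 907.5 = 0.0978.

μ_min ≈ 0.0978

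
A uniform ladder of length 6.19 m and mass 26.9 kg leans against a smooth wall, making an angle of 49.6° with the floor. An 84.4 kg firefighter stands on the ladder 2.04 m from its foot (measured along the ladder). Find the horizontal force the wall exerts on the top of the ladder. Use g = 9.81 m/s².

Choose the foot of the ladder as the axis so the floor normal and friction both act there and drop out.
Ladder weight 26.9×9.81 = 263.9 N acts at 3.095 m along the ladder; its horizontal arm is 3.095·cos49.6° = 2.006 m → τ = 529.4 N·m clockwise.
Firefighter: 84.4×9.81 = 828 N at 2.04 m → arm 1.322 m → τ = 1095 N·m clockwise.
Wall normal N acts horizontally at the top; its moment arm is the height L sinθ = 6.19·sin49.6° = 4.714 m, counterclockwise.
For rotational equilibrium, N × 4.714 = 1624, so N = 345 N.

N_wall ≈ 345 N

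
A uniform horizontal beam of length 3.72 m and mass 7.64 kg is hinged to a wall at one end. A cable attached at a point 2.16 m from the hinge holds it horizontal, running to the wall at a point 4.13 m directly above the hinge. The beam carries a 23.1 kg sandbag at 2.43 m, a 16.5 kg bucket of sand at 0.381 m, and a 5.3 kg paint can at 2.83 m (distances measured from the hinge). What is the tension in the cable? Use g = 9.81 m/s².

Choose the hinge as the axis so the unknown hinge reaction has zero arm there.
Beam weight: 7.64 × 9.81 = 74.95 N down at 1.86 m → arm 1.86 m, τ = 74.95 × 1.86 = 139.4 N·m clockwise.
Sandbag: 23.1 × 9.81 = 226.6 N down at 2.43 m → arm 2.43 m, τ = 226.6 × 2.43 = 550.6 N·m clockwise.
Bucket of sand: 16.5 × 9.81 = 161.9 N down at 0.381 m → arm 0.381 m, τ = 161.9 × 0.381 = 61.68 N·m clockwise.
Paint can: 5.3 × 9.81 = 51.99 N down at 2.83 m → arm 2.83 m, τ = 51.99 × 2.83 = 147.1 N·m clockwise.
Total clockwise load moment = 898.8 N·m.
The cable tension T acts at 2.16 m; only its component perpendicular to the beam, T sinθ, produces torque. sinθ = h/√(h²+d²) = 4.13/√(4.13²+2.16²) = 0.8861.
Balancing moments: T × 2.16 × 0.8861 = 898.8, giving T = 898.8 / 1.914 = 470 N.

T ≈ 470 N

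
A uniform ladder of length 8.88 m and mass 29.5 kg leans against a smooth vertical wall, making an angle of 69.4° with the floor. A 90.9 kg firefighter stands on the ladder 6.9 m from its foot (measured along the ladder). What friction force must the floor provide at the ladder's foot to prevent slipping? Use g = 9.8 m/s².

f ≈ 315 N

Taking torques about the foot of the ladder:
Ladder weight 29.5×9.8 = 289.1 N acts at 4.44 m along the ladder; its horizontal arm is 4.44·cos69.4° = 1.562 m → τ = 451.6 N·m clockwise.
Firefighter: 90.9×9.8 = 890.8 N at 6.9 m → arm 2.428 m → τ = 2163 N·m clockwise.
Wall normal N acts horizontally at the top; its moment arm is the height L sinθ = 8.88·sin69.4° = 8.312 m, counterclockwise.
For rotational equilibrium, N × 8.312 = 2615, so N = 315 N.
ΣFx = 0: friction at the foot balances the wall's push, so f = N_wall = 315 N.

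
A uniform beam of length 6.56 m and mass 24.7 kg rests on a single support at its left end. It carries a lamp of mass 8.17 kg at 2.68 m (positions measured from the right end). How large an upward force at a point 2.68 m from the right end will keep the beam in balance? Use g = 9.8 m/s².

Sum moments about the left end (the unknown pivot reaction has zero arm there).
Beam weight: 24.7 × 9.8 = 242.1 N down at 3.28 m → arm 3.28 m, τ = 242.1 × 3.28 = 794.1 N·m clockwise.
Lamp: 8.17 × 9.8 = 80.07 N down at 2.68 m → arm 3.88 m, τ = 80.07 × 3.88 = 310.7 N·m clockwise.
Net moment of the loads = 1105 N·m clockwise.
The upward force F acts at a point 2.68 m from the right end, arm 3.88 m, giving F × 3.88 counterclockwise.
Setting net torque to zero: F × 3.88 = 1105 → F = 1105 / 3.88 = 285 N.

F ≈ 285 N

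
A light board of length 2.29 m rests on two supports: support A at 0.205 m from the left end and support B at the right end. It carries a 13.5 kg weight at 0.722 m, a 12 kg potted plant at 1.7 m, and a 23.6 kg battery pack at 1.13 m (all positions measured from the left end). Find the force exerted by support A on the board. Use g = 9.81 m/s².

Sum moments about support B (its reaction then has zero moment arm).
Weight: 13.5 × 9.81 = 132.4 N down at 0.722 m → arm 1.568 m, τ = 132.4 × 1.568 = 207.6 N·m counterclockwise.
Potted plant: 12 × 9.81 = 117.7 N down at 1.7 m → arm 0.59 m, τ = 117.7 × 0.59 = 69.44 N·m counterclockwise.
Battery pack: 23.6 × 9.81 = 231.5 N down at 1.13 m → arm 1.16 m, τ = 231.5 × 1.16 = 268.5 N·m counterclockwise.
Net load moment about support B = 545.5 N·m counterclockwise.
Reaction R at support A is upward at 0.205 m, arm 2.085 m → moment R × 2.085 clockwise.
Στ = 0 ⇒ R × 2.085 = 545.5 ⇒ R = 262 N.

R_A ≈ 262 N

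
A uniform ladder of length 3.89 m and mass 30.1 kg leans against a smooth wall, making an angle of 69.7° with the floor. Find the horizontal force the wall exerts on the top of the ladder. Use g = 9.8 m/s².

N_wall ≈ 54.6 N

About the foot of the ladder:
Ladder weight 30.1×9.8 = 295 N acts at 1.945 m along the ladder; its horizontal arm is 1.945·cos69.7° = 0.6748 m → τ = 199.1 N·m clockwise.
Wall normal N acts horizontally at the top; its moment arm is the height L sinθ = 3.89·sin69.7° = 3.648 m, counterclockwise.
Setting net torque to zero: N × 3.648 = 199.1 → N = 54.6 N.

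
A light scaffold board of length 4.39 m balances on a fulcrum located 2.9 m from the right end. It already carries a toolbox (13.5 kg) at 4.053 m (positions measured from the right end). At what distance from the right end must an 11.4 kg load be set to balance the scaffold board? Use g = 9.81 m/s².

Take moments about the fulcrum (at 2.9 m from the right end).
Toolbox: 13.5 × 9.81 = 132.4 N down at 4.053 m → arm 1.153 m, τ = 132.4 × 1.153 = 152.7 N·m counterclockwise.
Net moment of existing loads = 152.7 N·m counterclockwise.
The load weighs 11.4 × 9.81 = 111.8 N and must supply an equal clockwise moment, so its lever arm about the fulcrum is 152.7 / 111.8 = 1.37 m.
That puts it at 2.9 − 1.37 = 1.53 m from the right end.

x ≈ 1.53 m from the right end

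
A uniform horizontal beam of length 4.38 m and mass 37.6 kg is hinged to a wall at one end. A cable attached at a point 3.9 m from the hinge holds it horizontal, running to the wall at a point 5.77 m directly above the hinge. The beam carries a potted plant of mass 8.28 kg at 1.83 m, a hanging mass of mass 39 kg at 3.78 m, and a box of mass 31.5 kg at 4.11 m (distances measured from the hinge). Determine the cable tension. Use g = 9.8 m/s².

About the hinge:
Beam weight: 37.6 × 9.8 = 368.5 N down at 2.19 m → arm 2.19 m, τ = 368.5 × 2.19 = 807 N·m clockwise.
Potted plant: 8.28 × 9.8 = 81.14 N down at 1.83 m → arm 1.83 m, τ = 81.14 × 1.83 = 148.5 N·m clockwise.
Hanging mass: 39 × 9.8 = 382.2 N down at 3.78 m → arm 3.78 m, τ = 382.2 × 3.78 = 1445 N·m clockwise.
Box: 31.5 × 9.8 = 308.7 N down at 4.11 m → arm 4.11 m, τ = 308.7 × 4.11 = 1269 N·m clockwise.
Total clockwise load moment = 3670 N·m.
The cable tension T acts at 3.9 m; only its component perpendicular to the beam, T sinθ, produces torque. sinθ = h/√(h²+d²) = 5.77/√(5.77²+3.9²) = 0.8285.
Στ = 0 ⇒ T × 3.9 × 0.8285 = 3670 ⇒ T = 3670 / 3.231 = 1140 N.

T ≈ 1140 N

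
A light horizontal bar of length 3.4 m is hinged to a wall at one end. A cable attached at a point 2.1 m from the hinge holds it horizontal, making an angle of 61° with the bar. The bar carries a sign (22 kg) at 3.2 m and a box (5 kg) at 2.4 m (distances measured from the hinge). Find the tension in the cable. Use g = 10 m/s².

T ≈ 449 N

Take moments about the hinge.
Sign: 22 × 10 = 220 N down at 3.2 m → arm 3.2 m, τ = 220 × 3.2 = 704 N·m clockwise.
Box: 5 × 10 = 50 N down at 2.4 m → arm 2.4 m, τ = 50 × 2.4 = 120 N·m clockwise.
Total clockwise load moment = 824 N·m.
The cable tension T acts at 2.1 m; only its component perpendicular to the bar, T sinθ, produces torque. sin 61° = 0.8746.
Στ = 0 ⇒ T × 2.1 × 0.8746 = 824 ⇒ T = 824 / 1.837 = 449 N.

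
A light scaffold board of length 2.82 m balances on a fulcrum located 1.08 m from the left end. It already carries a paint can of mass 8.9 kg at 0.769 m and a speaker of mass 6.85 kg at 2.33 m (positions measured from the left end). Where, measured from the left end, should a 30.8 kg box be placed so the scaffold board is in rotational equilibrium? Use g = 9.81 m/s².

Sum moments about the fulcrum (at 1.08 m from the left end) (the support reaction has zero arm there).
Paint can: 8.9 × 9.81 = 87.31 N down at 0.769 m → arm 0.311 m, τ = 87.31 × 0.311 = 27.15 N·m counterclockwise.
Speaker: 6.85 × 9.81 = 67.2 N down at 2.33 m → arm 1.25 m, τ = 67.2 × 1.25 = 84 N·m clockwise.
Net moment of existing loads = 56.85 N·m clockwise.
The box weighs 30.8 × 9.81 = 302.1 N and must supply an equal counterclockwise moment, so its lever arm about the fulcrum is 56.85 / 302.1 = 0.188 m.
That puts it at 1.08 − 0.188 = 0.892 m from the left end.

x ≈ 0.892 m from the left end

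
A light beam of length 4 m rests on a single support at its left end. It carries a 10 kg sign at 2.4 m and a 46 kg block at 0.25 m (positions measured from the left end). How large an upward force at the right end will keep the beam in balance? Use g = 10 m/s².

F ≈ 88.8 N

About the left end:
Sign: 10 × 10 = 100 N down at 2.4 m → arm 2.4 m, τ = 100 × 2.4 = 240 N·m clockwise.
Block: 46 × 10 = 460 N down at 0.25 m → arm 0.25 m, τ = 460 × 0.25 = 115 N·m clockwise.
Net moment of the loads = 355 N·m clockwise.
The upward force F acts at the right end, arm 4 m, giving F × 4 counterclockwise.
Balancing moments: F × 4 = 355, giving F = 355 / 4 = 88.8 N.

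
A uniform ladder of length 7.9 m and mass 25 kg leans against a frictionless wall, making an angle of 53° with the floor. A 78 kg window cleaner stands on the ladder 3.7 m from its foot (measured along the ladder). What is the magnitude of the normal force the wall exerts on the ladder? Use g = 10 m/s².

Take moments about the foot of the ladder.
Ladder weight 25×10 = 250 N acts at 3.95 m along the ladder; its horizontal arm is 3.95·cos53° = 2.377 m → τ = 594.2 N·m clockwise.
Window cleaner: 78×10 = 780 N at 3.7 m → arm 2.227 m → τ = 1737 N·m clockwise.
Wall normal N acts horizontally at the top; its moment arm is the height L sinθ = 7.9·sin53° = 6.309 m, counterclockwise.
Balancing moments: N × 6.309 = 2331, giving N = 369 N.

N_wall ≈ 369 N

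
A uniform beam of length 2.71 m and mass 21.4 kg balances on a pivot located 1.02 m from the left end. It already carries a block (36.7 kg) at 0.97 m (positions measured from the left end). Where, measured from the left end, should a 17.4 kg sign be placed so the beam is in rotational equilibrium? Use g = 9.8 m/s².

x ≈ 0.713 m from the left end

Take moments about the pivot (at 1.02 m from the left end).
Beam weight: 21.4 × 9.8 = 209.7 N down at 1.355 m → arm 0.335 m, τ = 209.7 × 0.335 = 70.25 N·m clockwise.
Block: 36.7 × 9.8 = 359.7 N down at 0.97 m → arm 0.05 m, τ = 359.7 × 0.05 = 17.98 N·m counterclockwise.
Net moment of existing loads = 52.27 N·m clockwise.
The sign weighs 17.4 × 9.8 = 170.5 N and must supply an equal counterclockwise moment, so its lever arm about the pivot is 52.27 / 170.5 = 0.307 m.
That puts it at 1.02 − 0.307 = 0.713 m from the left end.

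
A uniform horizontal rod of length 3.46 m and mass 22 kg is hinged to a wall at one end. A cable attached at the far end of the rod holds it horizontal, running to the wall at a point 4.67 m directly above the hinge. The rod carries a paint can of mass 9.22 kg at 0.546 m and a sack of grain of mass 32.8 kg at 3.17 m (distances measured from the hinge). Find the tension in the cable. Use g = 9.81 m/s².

T ≈ 519 N

Sum moments about the hinge (the unknown hinge reaction has zero arm there).
Beam weight: 22 × 9.81 = 215.8 N down at 1.73 m → arm 1.73 m, τ = 215.8 × 1.73 = 373.3 N·m clockwise.
Paint can: 9.22 × 9.81 = 90.45 N down at 0.546 m → arm 0.546 m, τ = 90.45 × 0.546 = 49.39 N·m clockwise.
Sack of grain: 32.8 × 9.81 = 321.8 N down at 3.17 m → arm 3.17 m, τ = 321.8 × 3.17 = 1020 N·m clockwise.
Total clockwise load moment = 1443 N·m.
The cable tension T acts at 3.46 m; only its component perpendicular to the rod, T sinθ, produces torque. sinθ = h/√(h²+d²) = 4.67/√(4.67²+3.46²) = 0.8035.
Στ = 0 ⇒ T × 3.46 × 0.8035 = 1443 ⇒ T = 1443 / 2.78 = 519 N.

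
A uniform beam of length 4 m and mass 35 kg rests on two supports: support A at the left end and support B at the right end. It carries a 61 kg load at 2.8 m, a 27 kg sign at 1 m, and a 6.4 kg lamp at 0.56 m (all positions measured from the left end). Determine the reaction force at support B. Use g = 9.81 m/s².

Taking torques about support A:
Beam weight: 35 × 9.81 = 343.4 N down at 2 m → arm 2 m, τ = 343.4 × 2 = 686.8 N·m clockwise.
Load: 61 × 9.81 = 598.4 N down at 2.8 m → arm 2.8 m, τ = 598.4 × 2.8 = 1676 N·m clockwise.
Sign: 27 × 9.81 = 264.9 N down at 1 m → arm 1 m, τ = 264.9 × 1 = 264.9 N·m clockwise.
Lamp: 6.4 × 9.81 = 62.78 N down at 0.56 m → arm 0.56 m, τ = 62.78 × 0.56 = 35.16 N·m clockwise.
Net load moment about support A = 2663 N·m clockwise.
Reaction R at support B is upward at 4 m, arm 4 m → moment R × 4 counterclockwise.
For rotational equilibrium, R × 4 = 2663, so R = 666 N.

R_B ≈ 666 N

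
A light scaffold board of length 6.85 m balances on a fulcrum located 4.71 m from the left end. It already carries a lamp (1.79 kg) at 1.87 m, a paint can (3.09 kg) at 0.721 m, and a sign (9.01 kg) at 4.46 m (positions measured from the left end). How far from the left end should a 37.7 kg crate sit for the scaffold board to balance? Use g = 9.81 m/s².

x ≈ 5.23 m from the left end

Choose the fulcrum (at 4.71 m from the left end) as the axis so the support reaction has zero arm there.
Lamp: 1.79 × 9.81 = 17.56 N down at 1.87 m → arm 2.84 m, τ = 17.56 × 2.84 = 49.87 N·m counterclockwise.
Paint can: 3.09 × 9.81 = 30.31 N down at 0.721 m → arm 3.989 m, τ = 30.31 × 3.989 = 120.9 N·m counterclockwise.
Sign: 9.01 × 9.81 = 88.39 N down at 4.46 m → arm 0.25 m, τ = 88.39 × 0.25 = 22.1 N·m counterclockwise.
Net moment of existing loads = 192.9 N·m counterclockwise.
The crate weighs 37.7 × 9.81 = 369.8 N and must supply an equal clockwise moment, so its lever arm about the fulcrum is 192.9 / 369.8 = 0.522 m.
That puts it at 4.71 + 0.522 = 5.23 m from the left end.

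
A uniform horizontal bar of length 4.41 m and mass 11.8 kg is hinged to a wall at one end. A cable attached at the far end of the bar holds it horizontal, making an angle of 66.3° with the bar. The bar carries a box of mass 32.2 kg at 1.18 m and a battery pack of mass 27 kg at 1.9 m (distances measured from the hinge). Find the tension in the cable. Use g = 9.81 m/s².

T ≈ 280 N

Taking torques about the hinge:
Beam weight: 11.8 × 9.81 = 115.8 N down at 2.205 m → arm 2.205 m, τ = 115.8 × 2.205 = 255.3 N·m clockwise.
Box: 32.2 × 9.81 = 315.9 N down at 1.18 m → arm 1.18 m, τ = 315.9 × 1.18 = 372.8 N·m clockwise.
Battery pack: 27 × 9.81 = 264.9 N down at 1.9 m → arm 1.9 m, τ = 264.9 × 1.9 = 503.3 N·m clockwise.
Total clockwise load moment = 1131 N·m.
The cable tension T acts at 4.41 m; only its component perpendicular to the bar, T sinθ, produces torque. sin 66.3° = 0.9157.
Setting net torque to zero: T × 4.41 × 0.9157 = 1131 → T = 1131 / 4.038 = 280 N.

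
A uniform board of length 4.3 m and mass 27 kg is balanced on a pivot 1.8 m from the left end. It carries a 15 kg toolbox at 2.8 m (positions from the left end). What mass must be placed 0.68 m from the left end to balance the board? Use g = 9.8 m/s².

m ≈ 21.8 kg

Sum moments about the pivot (at 1.8 m from the left end) (the support reaction has zero arm there).
Beam weight: 27 × 9.8 = 264.6 N down at 2.15 m → arm 0.35 m, τ = 264.6 × 0.35 = 92.61 N·m clockwise.
Toolbox: 15 × 9.8 = 147 N down at 2.8 m → arm 1 m, τ = 147 × 1 = 147 N·m clockwise.
Net moment of known loads = 239.6 N·m clockwise.
An unknown mass m at 0.68 m has arm 1.12 m; its moment is m·g·1.12 counterclockwise.
Balancing moments: m × 9.8 × 1.12 = 239.6, giving m = 239.6 / (9.8 × 1.12) = 21.8 kg.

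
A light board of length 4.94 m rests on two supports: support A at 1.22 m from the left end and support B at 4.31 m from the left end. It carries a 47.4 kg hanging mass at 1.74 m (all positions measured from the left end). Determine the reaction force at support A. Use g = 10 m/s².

R_A ≈ 394 N

Taking torques about support B:
Hanging mass: 47.4 × 10 = 474 N down at 1.74 m → arm 2.57 m, τ = 474 × 2.57 = 1218 N·m counterclockwise.
Net load moment about support B = 1218 N·m counterclockwise.
Reaction R at support A is upward at 1.22 m, arm 3.09 m → moment R × 3.09 clockwise.
For rotational equilibrium, R × 3.09 = 1218, so R = 394 N.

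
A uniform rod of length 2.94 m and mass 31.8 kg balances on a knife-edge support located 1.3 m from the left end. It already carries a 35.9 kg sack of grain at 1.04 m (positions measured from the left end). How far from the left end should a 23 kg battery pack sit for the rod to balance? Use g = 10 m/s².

Taking torques about the knife-edge support (at 1.3 m from the left end):
Beam weight: 31.8 × 10 = 318 N down at 1.47 m → arm 0.17 m, τ = 318 × 0.17 = 54.06 N·m clockwise.
Sack of grain: 35.9 × 10 = 359 N down at 1.04 m → arm 0.26 m, τ = 359 × 0.26 = 93.34 N·m counterclockwise.
Net moment of existing loads = 39.28 N·m counterclockwise.
The battery pack weighs 23 × 10 = 230 N and must supply an equal clockwise moment, so its lever arm about the knife-edge support is 39.28 / 230 = 0.171 m.
That puts it at 1.3 + 0.171 = 1.47 m from the left end.

x ≈ 1.47 m from the left end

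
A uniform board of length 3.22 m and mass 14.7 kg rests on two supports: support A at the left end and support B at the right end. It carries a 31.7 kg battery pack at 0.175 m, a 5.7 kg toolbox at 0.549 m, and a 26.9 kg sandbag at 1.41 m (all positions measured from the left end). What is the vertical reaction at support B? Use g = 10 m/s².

Taking torques about support A:
Beam weight: 14.7 × 10 = 147 N down at 1.61 m → arm 1.61 m, τ = 147 × 1.61 = 236.7 N·m clockwise.
Battery pack: 31.7 × 10 = 317 N down at 0.175 m → arm 0.175 m, τ = 317 × 0.175 = 55.47 N·m clockwise.
Toolbox: 5.7 × 10 = 57 N down at 0.549 m → arm 0.549 m, τ = 57 × 0.549 = 31.29 N·m clockwise.
Sandbag: 26.9 × 10 = 269 N down at 1.41 m → arm 1.41 m, τ = 269 × 1.41 = 379.3 N·m clockwise.
Net load moment about support A = 702.8 N·m clockwise.
Reaction R at support B is upward at 3.22 m, arm 3.22 m → moment R × 3.22 counterclockwise.
Setting net torque to zero: R × 3.22 = 702.8 → R = 218 N.

R_B ≈ 218 N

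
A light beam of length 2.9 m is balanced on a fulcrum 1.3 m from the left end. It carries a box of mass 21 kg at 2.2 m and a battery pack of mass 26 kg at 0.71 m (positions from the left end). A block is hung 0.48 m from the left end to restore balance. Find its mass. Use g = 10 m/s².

m ≈ 4.34 kg

About the fulcrum (at 1.3 m from the left end):
Box: 21 × 10 = 210 N down at 2.2 m → arm 0.9 m, τ = 210 × 0.9 = 189 N·m clockwise.
Battery pack: 26 × 10 = 260 N down at 0.71 m → arm 0.59 m, τ = 260 × 0.59 = 153.4 N·m counterclockwise.
Net moment of known loads = 35.6 N·m clockwise.
An unknown mass m at 0.48 m has arm 0.82 m; its moment is m·g·0.82 counterclockwise.
Balancing moments: m × 10 × 0.82 = 35.6, giving m = 35.6 / (10 × 0.82) = 4.34 kg.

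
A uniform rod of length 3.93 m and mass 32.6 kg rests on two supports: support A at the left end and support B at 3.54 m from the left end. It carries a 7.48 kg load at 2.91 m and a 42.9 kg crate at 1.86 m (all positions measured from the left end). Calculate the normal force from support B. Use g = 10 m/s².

Sum moments about support A (its reaction then has zero moment arm).
Beam weight: 32.6 × 10 = 326 N down at 1.965 m → arm 1.965 m, τ = 326 × 1.965 = 640.6 N·m clockwise.
Load: 7.48 × 10 = 74.8 N down at 2.91 m → arm 2.91 m, τ = 74.8 × 2.91 = 217.7 N·m clockwise.
Crate: 42.9 × 10 = 429 N down at 1.86 m → arm 1.86 m, τ = 429 × 1.86 = 797.9 N·m clockwise.
Net load moment about support A = 1656 N·m clockwise.
Reaction R at support B is upward at 3.54 m, arm 3.54 m → moment R × 3.54 counterclockwise.
Setting net torque to zero: R × 3.54 = 1656 → R = 468 N.

R_B ≈ 468 N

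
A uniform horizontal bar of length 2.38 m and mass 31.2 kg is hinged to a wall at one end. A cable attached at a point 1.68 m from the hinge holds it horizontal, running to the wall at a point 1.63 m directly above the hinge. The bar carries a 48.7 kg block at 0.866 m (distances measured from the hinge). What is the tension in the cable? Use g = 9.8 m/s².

Choose the hinge as the axis so the unknown hinge reaction has zero arm there.
Beam weight: 31.2 × 9.8 = 305.8 N down at 1.19 m → arm 1.19 m, τ = 305.8 × 1.19 = 363.9 N·m clockwise.
Block: 48.7 × 9.8 = 477.3 N down at 0.866 m → arm 0.866 m, τ = 477.3 × 0.866 = 413.3 N·m clockwise.
Total clockwise load moment = 777.2 N·m.
The cable tension T acts at 1.68 m; only its component perpendicular to the bar, T sinθ, produces torque. sinθ = h/√(h²+d²) = 1.63/√(1.63²+1.68²) = 0.6963.
Setting net torque to zero: T × 1.68 × 0.6963 = 777.2 → T = 777.2 / 1.17 = 664 N.

T ≈ 664 N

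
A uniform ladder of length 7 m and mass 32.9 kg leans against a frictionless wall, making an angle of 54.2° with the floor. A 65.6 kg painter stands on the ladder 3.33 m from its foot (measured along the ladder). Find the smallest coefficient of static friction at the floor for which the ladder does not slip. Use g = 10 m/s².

μ_min ≈ 0.349

About the foot of the ladder:
Ladder weight 32.9×10 = 329 N acts at 3.5 m along the ladder; its horizontal arm is 3.5·cos54.2° = 2.047 m → τ = 673.5 N·m clockwise.
Painter: 65.6×10 = 656 N at 3.33 m → arm 1.948 m → τ = 1278 N·m clockwise.
Wall normal N acts horizontally at the top; its moment arm is the height L sinθ = 7·sin54.2° = 5.677 m, counterclockwise.
Στ = 0 ⇒ N × 5.677 = 1952 ⇒ N = 343.8 N.
ΣFx = 0 ⇒ f = N_wall = 343.8 N. ΣFy = 0 ⇒ N_floor = 985 N.
μ_min = f / N_floor = 343.8 / 985 = 0.349.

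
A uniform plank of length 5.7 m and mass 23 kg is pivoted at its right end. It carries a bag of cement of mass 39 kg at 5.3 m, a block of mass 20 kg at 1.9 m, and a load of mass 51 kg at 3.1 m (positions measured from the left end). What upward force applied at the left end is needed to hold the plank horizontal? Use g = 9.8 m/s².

Choose the right end as the axis so the unknown pivot reaction has zero arm there.
Beam weight: 23 × 9.8 = 225.4 N down at 2.85 m → arm 2.85 m, τ = 225.4 × 2.85 = 642.4 N·m counterclockwise.
Bag of cement: 39 × 9.8 = 382.2 N down at 5.3 m → arm 0.4 m, τ = 382.2 × 0.4 = 152.9 N·m counterclockwise.
Block: 20 × 9.8 = 196 N down at 1.9 m → arm 3.8 m, τ = 196 × 3.8 = 744.8 N·m counterclockwise.
Load: 51 × 9.8 = 499.8 N down at 3.1 m → arm 2.6 m, τ = 499.8 × 2.6 = 1299 N·m counterclockwise.
Net moment of the loads = 2839 N·m counterclockwise.
The upward force F acts at the left end, arm 5.7 m, giving F × 5.7 clockwise.
Setting net torque to zero: F × 5.7 = 2839 → F = 2839 / 5.7 = 498 N.

F ≈ 498 N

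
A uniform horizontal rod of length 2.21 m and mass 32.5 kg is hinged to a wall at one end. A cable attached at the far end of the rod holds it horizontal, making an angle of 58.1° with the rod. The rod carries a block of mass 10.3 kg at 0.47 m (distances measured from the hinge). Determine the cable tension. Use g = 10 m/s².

Choose the hinge as the axis so the unknown hinge reaction has zero arm there.
Beam weight: 32.5 × 10 = 325 N down at 1.105 m → arm 1.105 m, τ = 325 × 1.105 = 359.1 N·m clockwise.
Block: 10.3 × 10 = 103 N down at 0.47 m → arm 0.47 m, τ = 103 × 0.47 = 48.41 N·m clockwise.
Total clockwise load moment = 407.5 N·m.
The cable tension T acts at 2.21 m; only its component perpendicular to the rod, T sinθ, produces torque. sin 58.1° = 0.849.
For rotational equilibrium, T × 2.21 × 0.849 = 407.5, so T = 407.5 / 1.876 = 217 N.

T ≈ 217 N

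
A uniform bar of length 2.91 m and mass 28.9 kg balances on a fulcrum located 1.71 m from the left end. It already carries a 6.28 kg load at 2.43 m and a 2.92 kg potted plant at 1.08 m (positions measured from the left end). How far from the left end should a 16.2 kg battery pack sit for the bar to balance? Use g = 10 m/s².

Take moments about the fulcrum (at 1.71 m from the left end).
Beam weight: 28.9 × 10 = 289 N down at 1.455 m → arm 0.255 m, τ = 289 × 0.255 = 73.7 N·m counterclockwise.
Load: 6.28 × 10 = 62.8 N down at 2.43 m → arm 0.72 m, τ = 62.8 × 0.72 = 45.22 N·m clockwise.
Potted plant: 2.92 × 10 = 29.2 N down at 1.08 m → arm 0.63 m, τ = 29.2 × 0.63 = 18.4 N·m counterclockwise.
Net moment of existing loads = 46.88 N·m counterclockwise.
The battery pack weighs 16.2 × 10 = 162 N and must supply an equal clockwise moment, so its lever arm about the fulcrum is 46.88 / 162 = 0.289 m.
That puts it at 1.71 + 0.289 = 2 m from the left end.

x ≈ 2 m from the left end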